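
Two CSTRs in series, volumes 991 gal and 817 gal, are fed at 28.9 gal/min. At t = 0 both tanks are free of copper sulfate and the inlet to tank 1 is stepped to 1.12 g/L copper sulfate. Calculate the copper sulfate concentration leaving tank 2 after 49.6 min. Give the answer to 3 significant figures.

Each tank obeys Vᵢ dCᵢ/dt = Q(Cᵢ₋₁ − Cᵢ), so τᵢ = Vᵢ/Q.
τ₁ = 991/28.9 = 34.291 min; τ₂ = 817/28.9 = 28.270 min.
Tank 1: C₁ = C_in(1 − e^(−t/τ₁)). Tank 2 (τ₁ ≠ τ₂): C₂ = C_in[1 − (τ₁ e^(−t/τ₁) − τ₂ e^(−t/τ₂))/(τ₁ − τ₂)].
At t = 49.6: e^(−t/τ₁) = 0.23540, e^(−t/τ₂) = 0.17299.
C₂ = 1.12·[1 − (34.291·0.23540 − 28.270·0.17299)/(6.0208)] = 1.12·0.47155 = 0.52814 g/L.

0.528 g/L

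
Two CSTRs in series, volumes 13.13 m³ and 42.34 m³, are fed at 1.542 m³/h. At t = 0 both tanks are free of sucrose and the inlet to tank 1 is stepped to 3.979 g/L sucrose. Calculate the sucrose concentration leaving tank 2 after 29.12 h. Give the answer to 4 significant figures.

Time constants: τᵢ = Vᵢ/Q for each well-mixed tank.
τ₁ = 13.13/1.542 = 8.51492 h; τ₂ = 42.34/1.542 = 27.4578 h.
Solving the cascade with C₁(0)=C₂(0)=0 gives C₂(t) = C_in[1 − (τ₁ e^(−t/τ₁) − τ₂ e^(−t/τ₂))/(τ₁ − τ₂)].
At t = 29.12: e^(−t/τ₁) = 0.0327163, e^(−t/τ₂) = 0.346271.
C₂ = 3.979·[1 − (8.51492·0.0327163 − 27.4578·0.346271)/(-18.9429)] = 3.979·0.512786 = 2.04037 g/L.

2.040 g/L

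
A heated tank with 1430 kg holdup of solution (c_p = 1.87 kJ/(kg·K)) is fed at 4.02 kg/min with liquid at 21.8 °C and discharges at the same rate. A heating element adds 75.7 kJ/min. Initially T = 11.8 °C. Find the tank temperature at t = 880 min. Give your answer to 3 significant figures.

First-law balance (no shaft work): M c_p dT/dt = ṁ c_p (T_in − T) + 75.7.
Rearrange: dT/dt = (T_ss − T)/τ with τ = M/ṁ = 355.72 min and T_ss = T_in + Q̇/(ṁ c_p) = 31.870 °C.
This is linear first-order; T(t) = T_ss + (T₀ − T_ss) e^(−t/τ).
T(880) = 31.870 + (-20.070)·e^(−880/355.72) = 31.870 + (-20.070)·0.084260 = 30.179 °C.

30.2 °C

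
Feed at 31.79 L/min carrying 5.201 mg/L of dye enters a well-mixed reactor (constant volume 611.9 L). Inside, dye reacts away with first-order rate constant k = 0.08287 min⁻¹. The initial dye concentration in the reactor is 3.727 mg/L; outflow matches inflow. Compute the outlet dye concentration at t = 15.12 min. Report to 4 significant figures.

Accumulation = in − out − consumed: V dC/dt = Q C_in − Q C − k V C.
dC/dt = (Q/V) C_in − (Q/V + k) C; effective rate a = Q/V + k = 0.0519529 + 0.08287 = 0.134823 min⁻¹.
C_ss = Q C_in/(Q + kV) = 2.00416 mg/L; C(t) = C_ss + (C₀ − C_ss) e^(−a t).
C(15.12) = 2.00416 + (1.72284)·e^(−0.134823·15.12) = 2.00416 + (1.72284)·0.130221 = 2.22851 mg/L.

2.229 mg/L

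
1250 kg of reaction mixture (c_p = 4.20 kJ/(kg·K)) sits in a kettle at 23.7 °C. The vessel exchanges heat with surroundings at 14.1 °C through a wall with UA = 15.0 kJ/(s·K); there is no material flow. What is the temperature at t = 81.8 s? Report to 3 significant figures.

Lumped-capacitance energy balance: M c_p dT/dt = UA(T_amb − T).
dT/dt = (T_ss − T)/τ with T_ss = T_amb = 14.100 °C, τ = M c_p/UA = 1250·4.20/15.0 = 350.00 s.
Solution: T(t) = T_ss + (T₀ − T_ss) e^(−t/τ).
T(81.8) = 14.100 + (9.6000)·0.79159 = 21.699 °C.

21.7 °C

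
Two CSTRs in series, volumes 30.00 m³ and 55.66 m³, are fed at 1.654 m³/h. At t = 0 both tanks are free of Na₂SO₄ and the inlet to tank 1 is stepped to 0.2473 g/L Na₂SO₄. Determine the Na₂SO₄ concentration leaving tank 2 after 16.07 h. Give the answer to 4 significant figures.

Time constants: τᵢ = Vᵢ/Q for each well-mixed tank.
τ₁ = 30.00/1.654 = 18.1378 h; τ₂ = 55.66/1.654 = 33.6518 h.
Tank 1: C₁ = C_in(1 − e^(−t/τ₁)). Tank 2 (τ₁ ≠ τ₂): C₂ = C_in[1 − (τ₁ e^(−t/τ₁) − τ₂ e^(−t/τ₂))/(τ₁ − τ₂)].
At t = 16.07: e^(−t/τ₁) = 0.412305, e^(−t/τ₂) = 0.620309.
C₂ = 0.2473·[1 − (18.1378·0.412305 − 33.6518·0.620309)/(-15.5139)] = 0.2473·0.136507 = 0.0337582 g/L.

0.03376 g/L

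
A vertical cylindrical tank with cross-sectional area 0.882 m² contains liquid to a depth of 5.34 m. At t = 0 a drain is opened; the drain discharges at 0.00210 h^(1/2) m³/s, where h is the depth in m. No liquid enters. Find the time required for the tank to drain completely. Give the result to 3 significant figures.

A dh/dt = −Q_out = −0.00210 √h.
Separate and integrate: 2(√h − √h₀) = −(0.00210/A) t.
Tank is empty when √h = 0: t_empty = 2A√h₀/0.00210.
t_empty = 2·0.882·√5.34/0.00210 = 1.7640·2.3108/0.00210 = 1941.1 s.

1940 s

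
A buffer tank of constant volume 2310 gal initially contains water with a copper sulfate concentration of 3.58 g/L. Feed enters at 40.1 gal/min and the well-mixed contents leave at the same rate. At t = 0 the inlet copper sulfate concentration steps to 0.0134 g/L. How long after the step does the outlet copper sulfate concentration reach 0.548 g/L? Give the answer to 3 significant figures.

109 min

Species balance on the tank: V dC/dt = Q(C_in − C), so τ = V/Q = 57.606 min.
C(t) = C_in + (C₀ − C_in) e^(−t/τ). Set C = 0.548 and solve for t:
e^(−t/τ) = (C − C_in)/(C₀ − C_in) = (0.548 − 0.0134)/(3.58 − 0.0134) = 0.14989
t = −τ ln(…) = 57.606 × 1.8978 = 109.33 min.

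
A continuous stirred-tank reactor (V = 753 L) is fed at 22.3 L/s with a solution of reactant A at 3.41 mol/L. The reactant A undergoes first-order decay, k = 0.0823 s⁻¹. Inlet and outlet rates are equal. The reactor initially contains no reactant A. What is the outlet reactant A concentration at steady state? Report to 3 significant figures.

V dC/dt = Q(C_in − C) − k V C.
Steady state (dC/dt = 0): C_ss = Q C_in/(Q + kV) = C_in/(1 + kV/Q).
C_ss = 22.3·3.41/(22.3 + 0.0823·753) = 76.043/84.272 = 0.90235 mol/L.

0.902 mol/L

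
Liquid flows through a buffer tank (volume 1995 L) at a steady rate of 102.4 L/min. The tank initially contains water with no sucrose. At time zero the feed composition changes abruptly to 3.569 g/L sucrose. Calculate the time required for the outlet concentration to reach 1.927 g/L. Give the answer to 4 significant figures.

Mass balance on the solute (V constant): V dC/dt = Q(C_in − C), so τ = V/Q = 19.4824 min.
C(t) = C_in + (C₀ − C_in) e^(−t/τ). Set C = 1.927 and solve for t:
e^(−t/τ) = (C − C_in)/(C₀ − C_in) = (1.927 − 3.569)/(0 − 3.569) = 0.460073
t = −τ ln(…) = 19.4824 × 0.776370 = 15.1256 min.

15.13 min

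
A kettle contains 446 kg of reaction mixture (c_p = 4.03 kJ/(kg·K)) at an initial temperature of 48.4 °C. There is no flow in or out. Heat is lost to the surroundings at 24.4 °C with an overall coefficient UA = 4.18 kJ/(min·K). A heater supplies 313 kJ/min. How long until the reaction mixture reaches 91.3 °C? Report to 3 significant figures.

Lumped-capacitance energy balance: M c_p dT/dt = UA(T_amb − T) + Q̇.
τ = M c_p/UA = 430.00 min; T_ss = T_amb + Q̇/UA = 24.4 + 313/4.18 = 99.280 °C.
T(t) = T_ss + (T₀ − T_ss)e^(−t/τ); set T = 91.3:
t = −τ ln[(T − T_ss)/(T₀ − T_ss)] = −430.00 · ln(0.15685) = 796.56 min.

797 min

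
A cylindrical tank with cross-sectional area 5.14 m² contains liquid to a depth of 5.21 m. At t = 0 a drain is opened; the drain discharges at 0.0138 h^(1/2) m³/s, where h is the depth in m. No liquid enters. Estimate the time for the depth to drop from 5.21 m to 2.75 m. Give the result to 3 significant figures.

465 s

A dh/dt = −Q_out = −0.0138 √h.
∫ h^(−1/2) dh = −(0.0138/A) ∫ dt, giving 2√h = 2√h₀ − (0.0138/A) t.
t = 2A(√h₀ − √h)/0.0138 = 2·5.14·(√5.21 − √2.75)/0.0138
  = 10.280 × (2.2825 − 1.6583) / 0.0138 = 465.01 s.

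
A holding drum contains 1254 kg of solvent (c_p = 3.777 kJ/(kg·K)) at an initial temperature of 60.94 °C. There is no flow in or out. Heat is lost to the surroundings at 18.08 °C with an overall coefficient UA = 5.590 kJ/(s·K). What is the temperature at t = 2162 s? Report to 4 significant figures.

21.42 °C

Lumped-capacitance energy balance: M c_p dT/dt = UA(T_amb − T).
dT/dt = (T_ss − T)/τ with T_ss = T_amb = 18.0800 °C, τ = M c_p/UA = 1254·3.777/5.590 = 847.291 s.
This is linear first-order; T(t) = T_ss + (T₀ − T_ss) e^(−t/τ).
T(2162) = 18.0800 + (42.8600)·0.0779521 = 21.4210 °C.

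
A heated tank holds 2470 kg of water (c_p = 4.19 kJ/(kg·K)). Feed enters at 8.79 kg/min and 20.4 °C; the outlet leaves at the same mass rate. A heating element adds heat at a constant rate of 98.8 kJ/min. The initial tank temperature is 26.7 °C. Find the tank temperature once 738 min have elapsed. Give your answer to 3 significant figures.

M c_p dT/dt = ṁ c_p (T_in − T) + Q̇.
Rearrange: dT/dt = (T_ss − T)/τ with τ = M/ṁ = 281.00 min and T_ss = T_in + Q̇/(ṁ c_p) = 23.083 °C.
Solution: T(t) = T_ss + (T₀ − T_ss) e^(−t/τ).
T(738) = 23.083 + (3.6174)·e^(−738/281.00) = 23.083 + (3.6174)·0.072344 = 23.344 °C.

23.3 °C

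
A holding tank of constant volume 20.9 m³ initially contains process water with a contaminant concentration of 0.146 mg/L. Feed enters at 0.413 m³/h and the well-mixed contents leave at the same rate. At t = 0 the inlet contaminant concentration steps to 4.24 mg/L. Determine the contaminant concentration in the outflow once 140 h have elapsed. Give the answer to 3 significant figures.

3.98 mg/L

Unsteady species balance (constant V, well mixed): V dC/dt = Q(C_in − C).
So dC/dt = (C_in − C)/τ with τ = V/Q = 20.9/0.413 = 50.605 h.
C approaches C_in exponentially: C(t) = C_in + (C₀ − C_in) e^(−t/τ).
C(140) = 4.24 + (0.146 − 4.24)·e^(−140/50.605) = 4.24 + (-4.0940)·0.062881 = 3.9826 mg/L.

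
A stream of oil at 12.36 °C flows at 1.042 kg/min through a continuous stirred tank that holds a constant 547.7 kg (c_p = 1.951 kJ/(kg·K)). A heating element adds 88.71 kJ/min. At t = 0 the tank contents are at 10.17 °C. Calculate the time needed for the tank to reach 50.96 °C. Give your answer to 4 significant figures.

Heat balance on the well-mixed liquid: M c_p dT/dt = ṁ c_p (T_in − T) + 88.71.
τ = M/ṁ = 525.624 min; T_ss = T_in + Q̇/(ṁ c_p) = 55.9963 °C.
T(t) = T_ss + (T₀ − T_ss) e^(−t/τ). Set T = 50.96:
e^(−t/τ) = (50.96 − 55.9963)/(10.17 − 55.9963) = 0.109899
t = −525.624 · ln(0.109899) = 1160.68 min.

1161 min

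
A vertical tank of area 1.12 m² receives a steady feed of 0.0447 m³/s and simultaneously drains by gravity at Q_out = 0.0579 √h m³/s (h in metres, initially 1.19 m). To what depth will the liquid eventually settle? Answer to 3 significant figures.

0.596 m

Level balance: A dh/dt = 0.0447 − 0.0579 √h. Setting dh/dt = 0:
Q_in = 0.0579 √h_ss ⇒ √h_ss = 0.0447/0.0579 = 0.77202.
h_ss = 0.77202² = 0.59602 m. (Since h₀ = 1.19 m > h_ss, the level will fall toward this value.)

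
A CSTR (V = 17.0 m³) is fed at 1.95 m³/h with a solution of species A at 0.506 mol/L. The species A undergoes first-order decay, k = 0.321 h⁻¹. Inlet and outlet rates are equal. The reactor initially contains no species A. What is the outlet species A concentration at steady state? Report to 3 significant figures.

Accumulation = in − out − consumed: V dC/dt = Q C_in − Q C − k V C.
Steady state (dC/dt = 0): C_ss = Q C_in/(Q + kV) = C_in/(1 + kV/Q).
C_ss = 1.95·0.506/(1.95 + 0.321·17.0) = 0.98670/7.4070 = 0.13321 mol/L.

0.133 mol/L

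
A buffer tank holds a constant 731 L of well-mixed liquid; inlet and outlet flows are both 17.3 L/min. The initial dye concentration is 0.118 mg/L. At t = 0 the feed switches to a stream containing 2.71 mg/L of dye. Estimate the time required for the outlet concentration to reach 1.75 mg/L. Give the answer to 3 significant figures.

42.0 min

Species balance: V dC/dt = Q(C_in − C) ⇒ τ = V/Q = 42.254 min.
C(t) = C_in + (C₀ − C_in) e^(−t/τ). Set C = 1.75 and solve for t:
e^(−t/τ) = (C − C_in)/(C₀ − C_in) = (1.75 − 2.71)/(0.118 − 2.71) = 0.37037
t = −τ ln(…) = 42.254 × 0.99325 = 41.969 min.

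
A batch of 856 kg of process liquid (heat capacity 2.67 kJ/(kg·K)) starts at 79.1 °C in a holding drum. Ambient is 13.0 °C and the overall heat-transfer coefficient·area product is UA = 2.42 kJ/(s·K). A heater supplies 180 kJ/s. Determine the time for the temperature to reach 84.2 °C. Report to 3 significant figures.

904 s

M c_p dT/dt = −UA(T − T_amb) + Q̇.
τ = M c_p/UA = 944.43 s; T_ss = T_amb + Q̇/UA = 13.0 + 180/2.42 = 87.380 °C.
T(t) = T_ss + (T₀ − T_ss)e^(−t/τ); set T = 84.2:
t = −τ ln[(T − T_ss)/(T₀ − T_ss)] = −944.43 · ln(0.38407) = 903.75 s.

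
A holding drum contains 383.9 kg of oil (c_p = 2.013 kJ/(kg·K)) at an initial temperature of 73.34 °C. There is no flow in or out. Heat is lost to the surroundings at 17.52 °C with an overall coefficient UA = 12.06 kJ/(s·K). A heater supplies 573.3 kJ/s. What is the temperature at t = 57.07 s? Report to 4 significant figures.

68.46 °C

Lumped-capacitance energy balance: M c_p dT/dt = UA(T_amb − T) + Q̇.
dT/dt = (T_ss − T)/τ with T_ss = T_amb + Q̇/UA = 17.52 + 573.3/12.06 = 65.0573 °C, τ = M c_p/UA = 383.9·2.013/12.06 = 64.0788 s.
Integrating: T(t) = T_ss + (T₀ − T_ss) e^(−t/τ).
T(57.07) = 65.0573 + (8.28269)·0.410401 = 68.4565 °C.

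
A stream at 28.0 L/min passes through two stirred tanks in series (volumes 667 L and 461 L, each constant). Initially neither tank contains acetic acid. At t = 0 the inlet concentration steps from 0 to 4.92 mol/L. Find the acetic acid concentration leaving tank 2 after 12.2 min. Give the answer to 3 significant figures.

0.622 mol/L

Each tank obeys Vᵢ dCᵢ/dt = Q(Cᵢ₋₁ − Cᵢ), so τᵢ = Vᵢ/Q.
τ₁ = 667/28.0 = 23.821 min; τ₂ = 461/28.0 = 16.464 min.
Solving the cascade with C₁(0)=C₂(0)=0 gives C₂(t) = C_in[1 − (τ₁ e^(−t/τ₁) − τ₂ e^(−t/τ₂))/(τ₁ − τ₂)].
At t = 12.2: e^(−t/τ₁) = 0.59921, e^(−t/τ₂) = 0.47664.
C₂ = 4.92·[1 − (23.821·0.59921 − 16.464·0.47664)/(7.3571)] = 4.92·0.12649 = 0.62234 mol/L.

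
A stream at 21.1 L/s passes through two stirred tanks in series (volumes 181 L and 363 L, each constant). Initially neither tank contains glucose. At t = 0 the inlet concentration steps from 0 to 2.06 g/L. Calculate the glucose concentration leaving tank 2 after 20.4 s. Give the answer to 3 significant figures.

0.995 g/L

Each tank obeys Vᵢ dCᵢ/dt = Q(Cᵢ₋₁ − Cᵢ), so τᵢ = Vᵢ/Q.
τ₁ = 181/21.1 = 8.5782 s; τ₂ = 363/21.1 = 17.204 s.
Tank 1: C₁ = C_in(1 − e^(−t/τ₁)). Tank 2 (τ₁ ≠ τ₂): C₂ = C_in[1 − (τ₁ e^(−t/τ₁) − τ₂ e^(−t/τ₂))/(τ₁ − τ₂)].
At t = 20.4: e^(−t/τ₁) = 0.092725, e^(−t/τ₂) = 0.30551.
C₂ = 2.06·[1 − (8.5782·0.092725 − 17.204·0.30551)/(-8.6256)] = 2.06·0.48288 = 0.99474 g/L.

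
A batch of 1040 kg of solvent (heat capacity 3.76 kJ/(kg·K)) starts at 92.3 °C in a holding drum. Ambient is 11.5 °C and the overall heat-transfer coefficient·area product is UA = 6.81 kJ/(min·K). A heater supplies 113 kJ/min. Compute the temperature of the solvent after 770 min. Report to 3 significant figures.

Lumped-capacitance energy balance: M c_p dT/dt = UA(T_amb − T) + Q̇.
dT/dt = (T_ss − T)/τ with T_ss = T_amb + Q̇/UA = 11.5 + 113/6.81 = 28.093 °C, τ = M c_p/UA = 1040·3.76/6.81 = 574.21 min.
Integrating: T(t) = T_ss + (T₀ − T_ss) e^(−t/τ).
T(770) = 28.093 + (64.207)·0.26159 = 44.889 °C.

44.9 °C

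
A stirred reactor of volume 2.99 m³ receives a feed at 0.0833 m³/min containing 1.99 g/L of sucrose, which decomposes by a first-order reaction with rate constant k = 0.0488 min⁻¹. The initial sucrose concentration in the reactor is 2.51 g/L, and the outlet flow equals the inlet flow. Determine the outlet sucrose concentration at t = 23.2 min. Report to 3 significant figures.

Species balance: V dC/dt = Q C_in − Q C − k V C.
This is linear with rate a = Q/V + k = 0.076660 min⁻¹.
C_ss = Q C_in/(Q + kV) = 0.72320 g/L; C(t) = C_ss + (C₀ − C_ss) e^(−a t).
C(23.2) = 0.72320 + (1.7868)·e^(−0.076660·23.2) = 0.72320 + (1.7868)·0.16889 = 1.0250 g/L.

1.02 g/L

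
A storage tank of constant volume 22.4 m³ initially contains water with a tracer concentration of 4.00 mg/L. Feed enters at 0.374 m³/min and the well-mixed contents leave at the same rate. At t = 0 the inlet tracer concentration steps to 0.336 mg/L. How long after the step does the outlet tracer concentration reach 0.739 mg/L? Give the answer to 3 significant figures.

Species balance: V dC/dt = Q(C_in − C) ⇒ τ = V/Q = 59.893 min.
C(t) = C_in + (C₀ − C_in) e^(−t/τ). Set C = 0.739 and solve for t:
e^(−t/τ) = (C − C_in)/(C₀ − C_in) = (0.739 − 0.336)/(4.00 − 0.336) = 0.10999
t = −τ ln(…) = 59.893 × 2.2074 = 132.21 min.

132 min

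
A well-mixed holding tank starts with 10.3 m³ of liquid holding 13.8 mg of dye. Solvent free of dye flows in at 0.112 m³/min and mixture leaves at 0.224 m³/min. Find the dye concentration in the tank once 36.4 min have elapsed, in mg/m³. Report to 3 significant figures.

Let m(t) be the amount of dye. Volume: V(t) = V₀ + (Q_in − Q_out) t = 10.3 − 0.11200 t; V(36.4) = 6.2232 m³.
Species balance (pure solvent in): dm/dt = −Q_out · m/V(t).
Separate: dm/m = −Q_out dt/V(t) ⇒ ln(m/m₀) = −(Q_out/(Q_in−Q_out)) ln(V/V₀).
m = m₀ (V₀/V)^(Q_out/(Q_in−Q_out)) = 13.8 × (10.3/6.2232)^(-2.0000) = 5.0377 mg.
C = m/V = 5.0377/6.2232 = 0.80950 mg/m³.

0.810 mg/m³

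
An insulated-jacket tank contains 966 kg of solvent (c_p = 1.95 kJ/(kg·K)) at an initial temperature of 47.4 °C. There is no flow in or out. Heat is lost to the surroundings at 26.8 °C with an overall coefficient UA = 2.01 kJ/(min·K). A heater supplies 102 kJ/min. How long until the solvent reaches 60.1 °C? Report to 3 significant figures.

M c_p dT/dt = −UA(T − T_amb) + Q̇.
τ = M c_p/UA = 937.16 min; T_ss = T_amb + Q̇/UA = 26.8 + 102/2.01 = 77.546 °C.
T(t) = T_ss + (T₀ − T_ss)e^(−t/τ); set T = 60.1:
t = −τ ln[(T − T_ss)/(T₀ − T_ss)] = −937.16 · ln(0.57872) = 512.57 min.

513 min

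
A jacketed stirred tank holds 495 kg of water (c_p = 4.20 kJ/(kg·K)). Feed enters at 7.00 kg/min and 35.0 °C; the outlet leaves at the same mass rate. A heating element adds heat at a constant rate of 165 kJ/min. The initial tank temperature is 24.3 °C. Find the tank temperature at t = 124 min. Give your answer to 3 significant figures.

37.8 °C

M c_p dT/dt = ṁ c_p (T_in − T) + Q̇.
τ = M/ṁ = 70.714 min; T_ss = T_in + Q̇/(ṁ c_p) = 35.0 + 165/(7.00·4.20) = 40.612 °C.
T approaches T_ss exponentially: T(t) = T_ss + (T₀ − T_ss) e^(−t/τ).
T(124) = 40.612 + (-16.312)·e^(−124/70.714) = 40.612 + (-16.312)·0.17316 = 37.788 °C.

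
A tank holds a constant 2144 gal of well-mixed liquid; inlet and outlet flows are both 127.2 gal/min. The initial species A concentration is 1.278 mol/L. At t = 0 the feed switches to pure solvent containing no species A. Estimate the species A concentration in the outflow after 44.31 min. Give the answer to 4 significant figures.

Transient balance on the dissolved component: V dC/dt = Q(C_in − C).
Rewrite as dC/dt + C/τ = C_in/τ, τ = V/Q = 16.8553 min.
Integrating: C(t) = C_in + (C₀ − C_in) e^(−t/τ).
C(44.31) = 0 + (1.278 − 0)·e^(−44.31/16.8553) = 0 + (1.27800)·0.0721622 = 0.0922232 mol/L.

0.09222 mol/L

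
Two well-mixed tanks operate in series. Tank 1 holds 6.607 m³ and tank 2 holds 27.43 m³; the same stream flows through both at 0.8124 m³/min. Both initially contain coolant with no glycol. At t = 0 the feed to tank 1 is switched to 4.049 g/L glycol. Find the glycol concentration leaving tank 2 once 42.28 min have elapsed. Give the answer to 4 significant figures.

2.531 g/L

Time constants: τᵢ = Vᵢ/Q for each well-mixed tank.
τ₁ = 6.607/0.8124 = 8.13269 min; τ₂ = 27.43/0.8124 = 33.7642 min.
Tank 1: C₁ = C_in(1 − e^(−t/τ₁)). Tank 2 (τ₁ ≠ τ₂): C₂ = C_in[1 − (τ₁ e^(−t/τ₁) − τ₂ e^(−t/τ₂))/(τ₁ − τ₂)].
At t = 42.28: e^(−t/τ₁) = 0.00552336, e^(−t/τ₂) = 0.285871.
C₂ = 4.049·[1 − (8.13269·0.00552336 − 33.7642·0.285871)/(-25.6315)] = 4.049·0.625177 = 2.53134 g/L.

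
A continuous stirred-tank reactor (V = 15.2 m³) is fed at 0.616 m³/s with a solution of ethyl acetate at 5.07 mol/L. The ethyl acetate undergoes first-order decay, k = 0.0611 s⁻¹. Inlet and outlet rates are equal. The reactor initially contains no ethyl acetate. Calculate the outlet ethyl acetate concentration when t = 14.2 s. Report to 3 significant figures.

Accumulation = in − out − consumed: V dC/dt = Q C_in − Q C − k V C.
dC/dt = (Q/V) C_in − (Q/V + k) C; effective rate a = Q/V + k = 0.040526 + 0.0611 = 0.10163 s⁻¹.
C_ss = Q C_in/(Q + kV) = 2.0218 mol/L; C(t) = C_ss + (C₀ − C_ss) e^(−a t).
C(14.2) = 2.0218 + (-2.0218)·e^(−0.10163·14.2) = 2.0218 + (-2.0218)·0.23620 = 1.5443 mol/L.

1.54 mol/L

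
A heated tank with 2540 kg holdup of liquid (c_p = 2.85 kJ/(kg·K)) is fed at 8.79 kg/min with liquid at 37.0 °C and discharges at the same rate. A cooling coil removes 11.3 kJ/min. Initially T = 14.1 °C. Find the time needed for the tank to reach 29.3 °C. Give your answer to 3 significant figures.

327 min

First-law balance (no shaft work): M c_p dT/dt = ṁ c_p (T_in − T) − 11.3.
τ = M/ṁ = 288.96 min; T_ss = T_in − Q̇/(ṁ c_p) = 36.549 °C.
T(t) = T_ss + (T₀ − T_ss) e^(−t/τ). Set T = 29.3:
e^(−t/τ) = (29.3 − 36.549)/(14.1 − 36.549) = 0.32291
t = −288.96 · ln(0.32291) = 326.64 min.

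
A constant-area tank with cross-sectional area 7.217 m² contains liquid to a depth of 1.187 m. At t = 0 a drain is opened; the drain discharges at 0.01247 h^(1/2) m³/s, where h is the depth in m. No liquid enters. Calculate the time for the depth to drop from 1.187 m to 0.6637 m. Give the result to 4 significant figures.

318.1 s

With no inflow, A dh/dt = −0.01247 √h.
∫ h^(−1/2) dh = −(0.01247/A) ∫ dt, giving 2√h = 2√h₀ − (0.01247/A) t.
t = 2A(√h₀ − √h)/0.01247 = 2·7.217·(√1.187 − √0.6637)/0.01247
  = 14.4340 × (1.08950 − 0.814678) / 0.01247 = 318.101 s.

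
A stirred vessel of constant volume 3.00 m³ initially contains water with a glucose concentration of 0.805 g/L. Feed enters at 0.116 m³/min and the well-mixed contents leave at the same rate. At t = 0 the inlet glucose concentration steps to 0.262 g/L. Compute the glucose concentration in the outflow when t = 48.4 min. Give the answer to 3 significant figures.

0.346 g/L

Species balance on the tank: V dC/dt = Q(C_in − C).
So dC/dt = (C_in − C)/τ with τ = V/Q = 3.00/0.116 = 25.862 min.
C approaches C_in exponentially: C(t) = C_in + (C₀ − C_in) e^(−t/τ).
C(48.4) = 0.262 + (0.805 − 0.262)·e^(−48.4/25.862) = 0.262 + (0.54300)·0.15390 = 0.34557 g/L.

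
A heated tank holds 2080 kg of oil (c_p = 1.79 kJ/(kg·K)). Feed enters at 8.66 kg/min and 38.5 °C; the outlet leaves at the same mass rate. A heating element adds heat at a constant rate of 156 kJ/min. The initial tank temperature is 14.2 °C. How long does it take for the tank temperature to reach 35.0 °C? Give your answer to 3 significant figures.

Heat balance on the well-mixed liquid: M c_p dT/dt = ṁ c_p (T_in − T) + 156.
τ = M/ṁ = 240.18 min; T_ss = T_in + Q̇/(ṁ c_p) = 48.564 °C.
T(t) = T_ss + (T₀ − T_ss) e^(−t/τ). Set T = 35.0:
e^(−t/τ) = (35.0 − 48.564)/(14.2 − 48.564) = 0.39471
t = −240.18 · ln(0.39471) = 223.28 min.

223 min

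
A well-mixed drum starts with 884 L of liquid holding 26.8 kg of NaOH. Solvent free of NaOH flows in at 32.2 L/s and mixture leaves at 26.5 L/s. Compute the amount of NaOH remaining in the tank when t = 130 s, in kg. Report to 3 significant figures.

1.58 kg

Let m(t) be the amount of NaOH. Volume: V(t) = V₀ + (Q_in − Q_out) t = 884 + 5.7000 t; V(130) = 1625.0 L.
No NaOH enters, so dm/dt = −Q_out · (m/V).
dm/m = −Q_out dt/(V₀ + 5.7000 t); integrating gives ln(m/m₀) = −(Q_out/(Q_in−Q_out)) ln(V/V₀).
m = m₀ (V₀/V)^(Q_out/(Q_in−Q_out)) = 26.8 × (884/1625.0)^(4.6491) = 1.5809 kg.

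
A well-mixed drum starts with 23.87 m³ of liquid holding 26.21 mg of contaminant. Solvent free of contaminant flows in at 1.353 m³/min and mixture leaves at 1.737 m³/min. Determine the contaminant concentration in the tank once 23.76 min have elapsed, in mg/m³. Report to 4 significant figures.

0.2012 mg/m³

Let m(t) be the amount of contaminant. Volume: V(t) = V₀ + (Q_in − Q_out) t = 23.87 − 0.384000 t; V(23.76) = 14.7462 m³.
No contaminant enters, so dm/dt = −Q_out · (m/V).
Separate: dm/m = −Q_out dt/V(t) ⇒ ln(m/m₀) = −(Q_out/(Q_in−Q_out)) ln(V/V₀).
m = m₀ (V₀/V)^(Q_out/(Q_in−Q_out)) = 26.21 × (23.87/14.7462)^(-4.52344) = 2.96677 mg.
C = m/V = 2.96677/14.7462 = 0.201189 mg/m³.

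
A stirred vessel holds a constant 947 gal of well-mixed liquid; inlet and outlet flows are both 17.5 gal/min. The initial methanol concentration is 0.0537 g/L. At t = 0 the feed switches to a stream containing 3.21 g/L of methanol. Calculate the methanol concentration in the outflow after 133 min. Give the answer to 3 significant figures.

Unsteady species balance (constant V, well mixed): V dC/dt = Q(C_in − C).
So dC/dt = (C_in − C)/τ with τ = V/Q = 947/17.5 = 54.114 min.
Solution: C(t) = C_in + (C₀ − C_in) e^(−t/τ).
C(133) = 3.21 + (0.0537 − 3.21)·e^(−133/54.114) = 3.21 + (-3.1563)·0.085626 = 2.9397 g/L.

2.94 g/L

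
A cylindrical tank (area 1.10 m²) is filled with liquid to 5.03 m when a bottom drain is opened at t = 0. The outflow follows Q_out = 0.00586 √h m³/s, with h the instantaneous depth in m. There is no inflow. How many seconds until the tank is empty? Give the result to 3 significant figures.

842 s

A dh/dt = −Q_out = −0.00586 √h.
∫ h^(−1/2) dh = −(0.00586/A) ∫ dt, giving 2√h = 2√h₀ − (0.00586/A) t.
Set h = 0: 2√h₀ = (0.00586/A) t_empty ⇒ t_empty = 2A√h₀/0.00586.
t_empty = 2·1.10·√5.03/0.00586 = 2.2000·2.2428/0.00586 = 841.99 s.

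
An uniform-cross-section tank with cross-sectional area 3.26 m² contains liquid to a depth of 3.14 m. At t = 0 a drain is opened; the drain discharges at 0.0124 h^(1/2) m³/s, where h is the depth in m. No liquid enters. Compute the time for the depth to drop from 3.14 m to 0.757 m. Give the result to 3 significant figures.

A dh/dt = −Q_out = −0.0124 √h.
This is separable: 2 d(√h)/dt = −0.0124/A, so √h = √h₀ − (0.0124/(2A)) t.
t = 2A(√h₀ − √h)/0.0124 = 2·3.26·(√3.14 − √0.757)/0.0124
  = 6.5200 × (1.7720 − 0.87006) / 0.0124 = 474.25 s.

474 s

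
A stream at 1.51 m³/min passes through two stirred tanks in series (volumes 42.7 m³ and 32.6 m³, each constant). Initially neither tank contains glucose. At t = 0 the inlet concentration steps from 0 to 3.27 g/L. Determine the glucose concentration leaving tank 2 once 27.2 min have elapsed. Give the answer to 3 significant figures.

0.981 g/L

Species balance on tank i: dCᵢ/dt = (Cᵢ₋₁ − Cᵢ)/τᵢ with τᵢ = Vᵢ/Q.
τ₁ = 42.7/1.51 = 28.278 min; τ₂ = 32.6/1.51 = 21.589 min.
Tank 1: C₁ = C_in(1 − e^(−t/τ₁)). Tank 2 (τ₁ ≠ τ₂): C₂ = C_in[1 − (τ₁ e^(−t/τ₁) − τ₂ e^(−t/τ₂))/(τ₁ − τ₂)].
At t = 27.2: e^(−t/τ₁) = 0.38218, e^(−t/τ₂) = 0.28369.
C₂ = 3.27·[1 − (28.278·0.38218 − 21.589·0.28369)/(6.6887)] = 3.27·0.29993 = 0.98078 g/L.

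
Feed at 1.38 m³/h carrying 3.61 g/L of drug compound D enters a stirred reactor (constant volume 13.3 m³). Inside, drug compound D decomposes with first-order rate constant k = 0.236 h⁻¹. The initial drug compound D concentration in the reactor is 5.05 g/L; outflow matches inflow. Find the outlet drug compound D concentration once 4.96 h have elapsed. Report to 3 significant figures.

Accumulation = in − out − consumed: V dC/dt = Q C_in − Q C − k V C.
This is linear with rate a = Q/V + k = 0.33976 h⁻¹.
C_ss = Q C_in/(Q + kV) = 1.1025 g/L; C(t) = C_ss + (C₀ − C_ss) e^(−a t).
C(4.96) = 1.1025 + (3.9475)·e^(−0.33976·4.96) = 1.1025 + (3.9475)·0.18541 = 1.8344 g/L.

1.83 g/L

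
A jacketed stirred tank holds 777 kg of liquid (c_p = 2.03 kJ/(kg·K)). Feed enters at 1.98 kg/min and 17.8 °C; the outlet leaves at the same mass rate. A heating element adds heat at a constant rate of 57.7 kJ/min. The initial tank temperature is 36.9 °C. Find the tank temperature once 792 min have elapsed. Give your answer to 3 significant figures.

32.8 °C

Unsteady energy balance on the tank contents: M c_p dT/dt = ṁ c_p (T_in − T) + 57.7.
Rearrange: dT/dt = (T_ss − T)/τ with τ = M/ṁ = 392.42 min and T_ss = T_in + Q̇/(ṁ c_p) = 32.155 °C.
Integrating: T(t) = T_ss + (T₀ − T_ss) e^(−t/τ).
T(792) = 32.155 + (4.7446)·e^(−792/392.42) = 32.155 + (4.7446)·0.13289 = 32.786 °C.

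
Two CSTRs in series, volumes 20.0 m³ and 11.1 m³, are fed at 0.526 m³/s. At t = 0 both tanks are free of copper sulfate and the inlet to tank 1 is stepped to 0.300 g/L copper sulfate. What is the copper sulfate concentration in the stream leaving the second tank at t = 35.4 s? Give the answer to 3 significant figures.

Each tank obeys Vᵢ dCᵢ/dt = Q(Cᵢ₋₁ − Cᵢ), so τᵢ = Vᵢ/Q.
τ₁ = 20.0/0.526 = 38.023 s; τ₂ = 11.1/0.526 = 21.103 s.
Tank 1: C₁ = C_in(1 − e^(−t/τ₁)). Tank 2 (τ₁ ≠ τ₂): C₂ = C_in[1 − (τ₁ e^(−t/τ₁) − τ₂ e^(−t/τ₂))/(τ₁ − τ₂)].
At t = 35.4: e^(−t/τ₁) = 0.39415, e^(−t/τ₂) = 0.18684.
C₂ = 0.300·[1 − (38.023·0.39415 − 21.103·0.18684)/(16.920)] = 0.300·0.34729 = 0.10419 g/L.

0.104 g/L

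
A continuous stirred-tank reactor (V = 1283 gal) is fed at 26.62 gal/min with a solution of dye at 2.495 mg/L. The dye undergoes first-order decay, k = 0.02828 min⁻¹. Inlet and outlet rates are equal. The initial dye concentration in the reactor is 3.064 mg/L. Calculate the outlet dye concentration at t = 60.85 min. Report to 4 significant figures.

V dC/dt = Q(C_in − C) − k V C.
dC/dt = (Q/V) C_in − (Q/V + k) C; effective rate a = Q/V + k = 0.0207482 + 0.02828 = 0.0490282 min⁻¹.
C_ss = Q C_in/(Q + kV) = 1.05586 mg/L; C(t) = C_ss + (C₀ − C_ss) e^(−a t).
C(60.85) = 1.05586 + (2.00814)·e^(−0.0490282·60.85) = 1.05586 + (2.00814)·0.0506220 = 1.15751 mg/L.

1.158 mg/L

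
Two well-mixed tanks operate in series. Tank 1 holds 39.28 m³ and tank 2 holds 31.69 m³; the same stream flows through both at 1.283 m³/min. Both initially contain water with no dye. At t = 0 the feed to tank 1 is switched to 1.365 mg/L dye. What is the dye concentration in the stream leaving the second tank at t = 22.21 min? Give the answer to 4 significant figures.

Species balance on tank i: dCᵢ/dt = (Cᵢ₋₁ − Cᵢ)/τᵢ with τᵢ = Vᵢ/Q.
τ₁ = 39.28/1.283 = 30.6157 min; τ₂ = 31.69/1.283 = 24.6999 min.
Solving the cascade with C₁(0)=C₂(0)=0 gives C₂(t) = C_in[1 − (τ₁ e^(−t/τ₁) − τ₂ e^(−t/τ₂))/(τ₁ − τ₂)].
At t = 22.21: e^(−t/τ₁) = 0.484110, e^(−t/τ₂) = 0.406898.
C₂ = 1.365·[1 − (30.6157·0.484110 − 24.6999·0.406898)/(5.91582)] = 1.365·0.193513 = 0.264145 mg/L.

0.2641 mg/L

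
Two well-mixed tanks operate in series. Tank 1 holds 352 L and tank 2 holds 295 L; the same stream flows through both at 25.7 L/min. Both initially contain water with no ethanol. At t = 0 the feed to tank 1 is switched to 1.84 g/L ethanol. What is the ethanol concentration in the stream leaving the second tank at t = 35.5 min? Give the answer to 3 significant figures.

1.42 g/L

Time constants: τᵢ = Vᵢ/Q for each well-mixed tank.
τ₁ = 352/25.7 = 13.696 min; τ₂ = 295/25.7 = 11.479 min.
Tank 1: C₁ = C_in(1 − e^(−t/τ₁)). Tank 2 (τ₁ ≠ τ₂): C₂ = C_in[1 − (τ₁ e^(−t/τ₁) − τ₂ e^(−t/τ₂))/(τ₁ − τ₂)].
At t = 35.5: e^(−t/τ₁) = 0.074877, e^(−t/τ₂) = 0.045379.
C₂ = 1.84·[1 − (13.696·0.074877 − 11.479·0.045379)/(2.2179)] = 1.84·0.77245 = 1.4213 g/L.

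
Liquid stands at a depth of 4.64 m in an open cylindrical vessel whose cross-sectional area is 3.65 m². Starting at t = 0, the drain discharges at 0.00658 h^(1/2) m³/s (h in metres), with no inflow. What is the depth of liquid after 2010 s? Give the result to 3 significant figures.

Accumulation of liquid (constant cross-section A): A dh/dt = −0.00658 √h.
∫ h^(−1/2) dh = −(0.00658/A) ∫ dt, giving 2√h = 2√h₀ − (0.00658/A) t.
√h = √4.64 − 0.00658·2010/(2·3.65) = 2.1541 − 1.8118 = 0.34231.
h = 0.34231² = 0.11718 m.

0.117 m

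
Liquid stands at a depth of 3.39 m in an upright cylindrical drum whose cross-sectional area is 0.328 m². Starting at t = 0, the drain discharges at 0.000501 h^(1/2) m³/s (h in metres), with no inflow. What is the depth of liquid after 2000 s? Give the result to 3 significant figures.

0.0984 m

A dh/dt = −Q_out = −0.000501 √h.
∫ h^(−1/2) dh = −(0.000501/A) ∫ dt, giving 2√h = 2√h₀ − (0.000501/A) t.
√h = √3.39 − 0.000501·2000/(2·0.328) = 1.8412 − 1.5274 = 0.31376.
h = 0.31376² = 0.098443 m.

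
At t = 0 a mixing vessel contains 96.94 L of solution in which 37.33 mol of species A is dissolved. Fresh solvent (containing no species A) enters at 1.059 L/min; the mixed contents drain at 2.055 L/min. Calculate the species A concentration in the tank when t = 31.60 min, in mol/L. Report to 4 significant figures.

Let m(t) be the amount of species A. Volume: V(t) = V₀ + (Q_in − Q_out) t = 96.94 − 0.996000 t; V(31.60) = 65.4664 L.
Species balance (pure solvent in): dm/dt = −Q_out · m/V(t).
Separate: dm/m = −Q_out dt/V(t) ⇒ ln(m/m₀) = −(Q_out/(Q_in−Q_out)) ln(V/V₀).
m = m₀ (V₀/V)^(Q_out/(Q_in−Q_out)) = 37.33 × (96.94/65.4664)^(-2.06325) = 16.6075 mol.
C = m/V = 16.6075/65.4664 = 0.253680 mol/L.

0.2537 mol/L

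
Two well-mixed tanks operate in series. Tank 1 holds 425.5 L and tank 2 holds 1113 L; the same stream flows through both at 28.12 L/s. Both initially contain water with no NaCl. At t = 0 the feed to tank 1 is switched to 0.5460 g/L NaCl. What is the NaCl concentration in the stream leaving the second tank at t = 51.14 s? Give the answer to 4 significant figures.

Each tank obeys Vᵢ dCᵢ/dt = Q(Cᵢ₋₁ − Cᵢ), so τᵢ = Vᵢ/Q.
τ₁ = 425.5/28.12 = 15.1316 s; τ₂ = 1113/28.12 = 39.5804 s.
Tank 1: C₁ = C_in(1 − e^(−t/τ₁)). Tank 2 (τ₁ ≠ τ₂): C₂ = C_in[1 − (τ₁ e^(−t/τ₁) − τ₂ e^(−t/τ₂))/(τ₁ − τ₂)].
At t = 51.14: e^(−t/τ₁) = 0.0340581, e^(−t/τ₂) = 0.274706.
C₂ = 0.5460·[1 − (15.1316·0.0340581 − 39.5804·0.274706)/(-24.4488)] = 0.5460·0.576355 = 0.314690 g/L.

0.3147 g/L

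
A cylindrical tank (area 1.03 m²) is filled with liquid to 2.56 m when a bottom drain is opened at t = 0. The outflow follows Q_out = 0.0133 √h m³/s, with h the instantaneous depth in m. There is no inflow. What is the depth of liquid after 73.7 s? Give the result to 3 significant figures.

Mass balance (ρ constant): A dh/dt = −0.0133 √h.
Separate and integrate: 2(√h − √h₀) = −(0.0133/A) t.
√h = √2.56 − 0.0133·73.7/(2·1.03) = 1.6000 − 0.47583 = 1.1242.
h = 1.1242² = 1.2638 m.

1.26 m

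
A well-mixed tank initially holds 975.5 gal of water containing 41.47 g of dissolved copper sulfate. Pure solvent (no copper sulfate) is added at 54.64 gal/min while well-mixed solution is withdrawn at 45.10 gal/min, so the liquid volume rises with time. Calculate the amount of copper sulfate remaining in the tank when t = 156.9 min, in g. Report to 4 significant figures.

Let m(t) be the amount of copper sulfate. Volume: V(t) = V₀ + (Q_in − Q_out) t = 975.5 + 9.54000 t; V(156.9) = 2472.33 gal.
No copper sulfate enters, so dm/dt = −Q_out · (m/V).
Separate: dm/m = −Q_out dt/V(t) ⇒ ln(m/m₀) = −(Q_out/(Q_in−Q_out)) ln(V/V₀).
m = m₀ (V₀/V)^(Q_out/(Q_in−Q_out)) = 41.47 × (975.5/2472.33)^(4.72746) = 0.510991 g.

0.5110 g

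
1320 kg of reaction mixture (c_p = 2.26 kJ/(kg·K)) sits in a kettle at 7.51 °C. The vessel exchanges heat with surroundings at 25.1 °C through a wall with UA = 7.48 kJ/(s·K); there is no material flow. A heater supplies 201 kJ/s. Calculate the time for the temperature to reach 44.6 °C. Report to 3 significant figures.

Energy balance: M c_p dT/dt = −UA(T − T_amb) + Q̇.
τ = M c_p/UA = 398.82 s; T_ss = T_amb + Q̇/UA = 25.1 + 201/7.48 = 51.972 °C.
T(t) = T_ss + (T₀ − T_ss)e^(−t/τ); set T = 44.6:
t = −τ ln[(T − T_ss)/(T₀ − T_ss)] = −398.82 · ln(0.16580) = 716.68 s.

717 s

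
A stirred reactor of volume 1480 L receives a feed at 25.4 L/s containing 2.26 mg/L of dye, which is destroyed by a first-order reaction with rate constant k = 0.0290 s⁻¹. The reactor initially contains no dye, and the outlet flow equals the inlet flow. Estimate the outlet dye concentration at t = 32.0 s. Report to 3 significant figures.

0.648 mg/L

Accumulation = in − out − consumed: V dC/dt = Q C_in − Q C − k V C.
dC/dt = (Q/V) C_in − (Q/V + k) C; effective rate a = Q/V + k = 0.017162 + 0.0290 = 0.046162 s⁻¹.
C_ss = Q C_in/(Q + kV) = 0.84022 mg/L; C(t) = C_ss + (C₀ − C_ss) e^(−a t).
C(32.0) = 0.84022 + (-0.84022)·e^(−0.046162·32.0) = 0.84022 + (-0.84022)·0.22828 = 0.64842 mg/L.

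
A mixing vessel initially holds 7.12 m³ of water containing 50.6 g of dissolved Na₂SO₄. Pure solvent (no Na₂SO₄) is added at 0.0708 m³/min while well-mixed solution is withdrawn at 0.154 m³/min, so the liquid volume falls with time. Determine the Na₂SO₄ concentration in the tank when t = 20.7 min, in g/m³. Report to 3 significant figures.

5.61 g/m³

Total volume: dV/dt = Q_in − Q_out = -0.083200 m³/min, so V(t) = 7.12 − 0.083200 t and V(20.7) = 5.3978 m³.
Solute balance: dm/dt = 0 − Q_out C = −Q_out m/V(t).
Separate: dm/m = −Q_out dt/V(t) ⇒ ln(m/m₀) = −(Q_out/(Q_in−Q_out)) ln(V/V₀).
m = m₀ (V₀/V)^(Q_out/(Q_in−Q_out)) = 50.6 × (7.12/5.3978)^(-1.8510) = 30.307 g.
C = m/V = 30.307/5.3978 = 5.6147 g/m³.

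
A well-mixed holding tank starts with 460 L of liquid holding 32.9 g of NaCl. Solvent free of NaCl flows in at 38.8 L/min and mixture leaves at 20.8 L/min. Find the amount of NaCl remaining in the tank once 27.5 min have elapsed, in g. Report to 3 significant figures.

14.1 g

Total volume: dV/dt = Q_in − Q_out = 18.000 L/min, so V(t) = 460 + 18.000 t and V(27.5) = 955.00 L.
No NaCl enters, so dm/dt = −Q_out · (m/V).
Separate: dm/m = −Q_out dt/V(t) ⇒ ln(m/m₀) = −(Q_out/(Q_in−Q_out)) ln(V/V₀).
m = m₀ (V₀/V)^(Q_out/(Q_in−Q_out)) = 32.9 × (460/955.00)^(1.1556) = 14.145 g.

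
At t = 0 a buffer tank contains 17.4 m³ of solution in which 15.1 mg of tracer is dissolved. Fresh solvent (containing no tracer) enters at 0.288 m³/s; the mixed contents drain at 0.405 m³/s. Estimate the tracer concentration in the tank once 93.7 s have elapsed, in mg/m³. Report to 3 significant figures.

0.0751 mg/m³

Total volume: dV/dt = Q_in − Q_out = -0.11700 m³/s, so V(t) = 17.4 − 0.11700 t and V(93.7) = 6.4371 m³.
Species balance (pure solvent in): dm/dt = −Q_out · m/V(t).
dm/m = −Q_out dt/(V₀ − 0.11700 t); integrating gives ln(m/m₀) = −(Q_out/(Q_in−Q_out)) ln(V/V₀).
m = m₀ (V₀/V)^(Q_out/(Q_in−Q_out)) = 15.1 × (17.4/6.4371)^(-3.4615) = 0.48315 mg.
C = m/V = 0.48315/6.4371 = 0.075057 mg/m³.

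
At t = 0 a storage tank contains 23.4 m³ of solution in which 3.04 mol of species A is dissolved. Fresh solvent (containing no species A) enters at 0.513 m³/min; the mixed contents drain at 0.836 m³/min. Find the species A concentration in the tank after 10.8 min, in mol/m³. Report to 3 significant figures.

Total volume: dV/dt = Q_in − Q_out = -0.32300 m³/min, so V(t) = 23.4 − 0.32300 t and V(10.8) = 19.912 m³.
Species balance (pure solvent in): dm/dt = −Q_out · m/V(t).
Separate: dm/m = −Q_out dt/V(t) ⇒ ln(m/m₀) = −(Q_out/(Q_in−Q_out)) ln(V/V₀).
m = m₀ (V₀/V)^(Q_out/(Q_in−Q_out)) = 3.04 × (23.4/19.912)^(-2.5882) = 2.0018 mol.
C = m/V = 2.0018/19.912 = 0.10053 mol/m³.

0.101 mol/m³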